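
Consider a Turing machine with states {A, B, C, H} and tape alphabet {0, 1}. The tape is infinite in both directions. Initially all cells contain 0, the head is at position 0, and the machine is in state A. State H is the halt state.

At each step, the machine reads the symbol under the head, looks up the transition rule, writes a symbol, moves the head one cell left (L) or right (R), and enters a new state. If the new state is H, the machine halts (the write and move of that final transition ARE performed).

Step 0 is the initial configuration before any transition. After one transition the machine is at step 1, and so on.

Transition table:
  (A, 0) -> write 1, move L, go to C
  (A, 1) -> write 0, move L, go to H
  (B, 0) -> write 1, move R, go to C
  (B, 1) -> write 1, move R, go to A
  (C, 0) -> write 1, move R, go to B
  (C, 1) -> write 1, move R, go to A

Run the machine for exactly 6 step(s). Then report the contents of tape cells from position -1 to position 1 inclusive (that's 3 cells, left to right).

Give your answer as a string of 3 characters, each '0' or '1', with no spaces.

Answer: 110

Derivation:
Step 1: in state A at pos 0, read 0 -> (A,0)->write 1,move L,goto C. Now: state=C, head=-1, tape[-2..1]=0010 (head:  ^)
Step 2: in state C at pos -1, read 0 -> (C,0)->write 1,move R,goto B. Now: state=B, head=0, tape[-2..1]=0110 (head:   ^)
Step 3: in state B at pos 0, read 1 -> (B,1)->write 1,move R,goto A. Now: state=A, head=1, tape[-2..2]=01100 (head:    ^)
Step 4: in state A at pos 1, read 0 -> (A,0)->write 1,move L,goto C. Now: state=C, head=0, tape[-2..2]=01110 (head:   ^)
Step 5: in state C at pos 0, read 1 -> (C,1)->write 1,move R,goto A. Now: state=A, head=1, tape[-2..2]=01110 (head:    ^)
Step 6: in state A at pos 1, read 1 -> (A,1)->write 0,move L,goto H. Now: state=H, head=0, tape[-2..2]=01100 (head:   ^)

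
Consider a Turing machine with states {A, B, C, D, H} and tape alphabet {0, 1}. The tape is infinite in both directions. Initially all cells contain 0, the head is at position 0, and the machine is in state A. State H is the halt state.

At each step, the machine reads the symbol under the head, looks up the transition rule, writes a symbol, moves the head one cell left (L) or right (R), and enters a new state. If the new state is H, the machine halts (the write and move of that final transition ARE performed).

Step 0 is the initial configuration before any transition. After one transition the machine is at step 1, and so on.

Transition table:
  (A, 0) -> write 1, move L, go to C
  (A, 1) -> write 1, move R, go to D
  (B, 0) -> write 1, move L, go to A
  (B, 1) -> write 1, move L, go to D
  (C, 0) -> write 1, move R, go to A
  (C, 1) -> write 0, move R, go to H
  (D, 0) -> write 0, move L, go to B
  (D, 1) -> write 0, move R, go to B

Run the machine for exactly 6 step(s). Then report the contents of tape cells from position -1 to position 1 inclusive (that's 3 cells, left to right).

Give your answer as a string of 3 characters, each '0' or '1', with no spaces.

Answer: 010

Derivation:
Step 1: in state A at pos 0, read 0 -> (A,0)->write 1,move L,goto C. Now: state=C, head=-1, tape[-2..1]=0010 (head:  ^)
Step 2: in state C at pos -1, read 0 -> (C,0)->write 1,move R,goto A. Now: state=A, head=0, tape[-2..1]=0110 (head:   ^)
Step 3: in state A at pos 0, read 1 -> (A,1)->write 1,move R,goto D. Now: state=D, head=1, tape[-2..2]=01100 (head:    ^)
Step 4: in state D at pos 1, read 0 -> (D,0)->write 0,move L,goto B. Now: state=B, head=0, tape[-2..2]=01100 (head:   ^)
Step 5: in state B at pos 0, read 1 -> (B,1)->write 1,move L,goto D. Now: state=D, head=-1, tape[-2..2]=01100 (head:  ^)
Step 6: in state D at pos -1, read 1 -> (D,1)->write 0,move R,goto B. Now: state=B, head=0, tape[-2..2]=00100 (head:   ^)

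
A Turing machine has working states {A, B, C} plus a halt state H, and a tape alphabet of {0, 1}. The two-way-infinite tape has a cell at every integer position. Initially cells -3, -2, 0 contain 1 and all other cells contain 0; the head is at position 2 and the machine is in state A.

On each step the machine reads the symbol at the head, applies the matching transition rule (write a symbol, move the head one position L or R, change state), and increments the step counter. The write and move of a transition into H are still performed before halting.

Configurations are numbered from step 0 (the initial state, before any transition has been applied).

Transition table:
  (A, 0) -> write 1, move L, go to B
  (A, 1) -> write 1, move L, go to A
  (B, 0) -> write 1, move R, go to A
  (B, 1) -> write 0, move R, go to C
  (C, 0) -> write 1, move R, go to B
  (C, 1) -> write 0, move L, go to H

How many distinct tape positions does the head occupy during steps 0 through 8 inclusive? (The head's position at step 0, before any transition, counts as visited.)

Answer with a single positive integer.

Answer: 5

Derivation:
Step 1: in state A at pos 2, read 0 -> (A,0)->write 1,move L,goto B. Now: state=B, head=1, tape[-4..3]=01101010 (head:      ^)
Step 2: in state B at pos 1, read 0 -> (B,0)->write 1,move R,goto A. Now: state=A, head=2, tape[-4..3]=01101110 (head:       ^)
Step 3: in state A at pos 2, read 1 -> (A,1)->write 1,move L,goto A. Now: state=A, head=1, tape[-4..3]=01101110 (head:      ^)
Step 4: in state A at pos 1, read 1 -> (A,1)->write 1,move L,goto A. Now: state=A, head=0, tape[-4..3]=01101110 (head:     ^)
Step 5: in state A at pos 0, read 1 -> (A,1)->write 1,move L,goto A. Now: state=A, head=-1, tape[-4..3]=01101110 (head:    ^)
Step 6: in state A at pos -1, read 0 -> (A,0)->write 1,move L,goto B. Now: state=B, head=-2, tape[-4..3]=01111110 (head:   ^)
Step 7: in state B at pos -2, read 1 -> (B,1)->write 0,move R,goto C. Now: state=C, head=-1, tape[-4..3]=01011110 (head:    ^)
Step 8: in state C at pos -1, read 1 -> (C,1)->write 0,move L,goto H. Now: state=H, head=-2, tape[-4..3]=01001110 (head:   ^)
Head positions at steps 0..8: starting at 2, distinct positions visited = {-2, -1, 0, 1, 2} -> 5 position(s)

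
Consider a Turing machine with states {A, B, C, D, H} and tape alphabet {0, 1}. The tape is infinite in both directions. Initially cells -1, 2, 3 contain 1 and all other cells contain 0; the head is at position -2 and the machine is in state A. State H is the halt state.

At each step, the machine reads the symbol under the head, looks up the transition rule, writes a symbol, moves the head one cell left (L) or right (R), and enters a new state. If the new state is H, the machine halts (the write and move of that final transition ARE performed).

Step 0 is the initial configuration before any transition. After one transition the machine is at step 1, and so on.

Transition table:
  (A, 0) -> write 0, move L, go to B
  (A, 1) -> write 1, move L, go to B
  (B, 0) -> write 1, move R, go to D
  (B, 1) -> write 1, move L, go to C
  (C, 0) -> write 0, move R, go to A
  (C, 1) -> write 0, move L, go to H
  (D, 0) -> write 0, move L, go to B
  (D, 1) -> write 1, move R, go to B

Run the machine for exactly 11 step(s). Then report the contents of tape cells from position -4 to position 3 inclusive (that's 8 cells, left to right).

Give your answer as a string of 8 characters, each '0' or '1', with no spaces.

Step 1: in state A at pos -2, read 0 -> (A,0)->write 0,move L,goto B. Now: state=B, head=-3, tape[-4..4]=000100110 (head:  ^)
Step 2: in state B at pos -3, read 0 -> (B,0)->write 1,move R,goto D. Now: state=D, head=-2, tape[-4..4]=010100110 (head:   ^)
Step 3: in state D at pos -2, read 0 -> (D,0)->write 0,move L,goto B. Now: state=B, head=-3, tape[-4..4]=010100110 (head:  ^)
Step 4: in state B at pos -3, read 1 -> (B,1)->write 1,move L,goto C. Now: state=C, head=-4, tape[-5..4]=0010100110 (head:  ^)
Step 5: in state C at pos -4, read 0 -> (C,0)->write 0,move R,goto A. Now: state=A, head=-3, tape[-5..4]=0010100110 (head:   ^)
Step 6: in state A at pos -3, read 1 -> (A,1)->write 1,move L,goto B. Now: state=B, head=-4, tape[-5..4]=0010100110 (head:  ^)
Step 7: in state B at pos -4, read 0 -> (B,0)->write 1,move R,goto D. Now: state=D, head=-3, tape[-5..4]=0110100110 (head:   ^)
Step 8: in state D at pos -3, read 1 -> (D,1)->write 1,move R,goto B. Now: state=B, head=-2, tape[-5..4]=0110100110 (head:    ^)
Step 9: in state B at pos -2, read 0 -> (B,0)->write 1,move R,goto D. Now: state=D, head=-1, tape[-5..4]=0111100110 (head:     ^)
Step 10: in state D at pos -1, read 1 -> (D,1)->write 1,move R,goto B. Now: state=B, head=0, tape[-5..4]=0111100110 (head:      ^)
Step 11: in state B at pos 0, read 0 -> (B,0)->write 1,move R,goto D. Now: state=D, head=1, tape[-5..4]=0111110110 (head:       ^)

Answer: 11111011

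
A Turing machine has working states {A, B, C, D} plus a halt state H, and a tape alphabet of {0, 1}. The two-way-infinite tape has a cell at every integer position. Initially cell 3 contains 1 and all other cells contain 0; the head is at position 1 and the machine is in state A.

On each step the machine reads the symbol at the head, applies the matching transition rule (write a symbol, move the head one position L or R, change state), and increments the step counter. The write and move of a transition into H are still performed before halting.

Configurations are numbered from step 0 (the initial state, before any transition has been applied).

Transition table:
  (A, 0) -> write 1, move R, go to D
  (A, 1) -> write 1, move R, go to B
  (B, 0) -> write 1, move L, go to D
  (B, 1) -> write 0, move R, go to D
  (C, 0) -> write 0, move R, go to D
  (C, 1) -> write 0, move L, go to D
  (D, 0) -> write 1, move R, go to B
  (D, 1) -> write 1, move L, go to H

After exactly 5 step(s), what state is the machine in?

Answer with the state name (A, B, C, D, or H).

Step 1: in state A at pos 1, read 0 -> (A,0)->write 1,move R,goto D. Now: state=D, head=2, tape[0..4]=01010 (head:   ^)
Step 2: in state D at pos 2, read 0 -> (D,0)->write 1,move R,goto B. Now: state=B, head=3, tape[0..4]=01110 (head:    ^)
Step 3: in state B at pos 3, read 1 -> (B,1)->write 0,move R,goto D. Now: state=D, head=4, tape[0..5]=011000 (head:     ^)
Step 4: in state D at pos 4, read 0 -> (D,0)->write 1,move R,goto B. Now: state=B, head=5, tape[0..6]=0110100 (head:      ^)
Step 5: in state B at pos 5, read 0 -> (B,0)->write 1,move L,goto D. Now: state=D, head=4, tape[0..6]=0110110 (head:     ^)

Answer: D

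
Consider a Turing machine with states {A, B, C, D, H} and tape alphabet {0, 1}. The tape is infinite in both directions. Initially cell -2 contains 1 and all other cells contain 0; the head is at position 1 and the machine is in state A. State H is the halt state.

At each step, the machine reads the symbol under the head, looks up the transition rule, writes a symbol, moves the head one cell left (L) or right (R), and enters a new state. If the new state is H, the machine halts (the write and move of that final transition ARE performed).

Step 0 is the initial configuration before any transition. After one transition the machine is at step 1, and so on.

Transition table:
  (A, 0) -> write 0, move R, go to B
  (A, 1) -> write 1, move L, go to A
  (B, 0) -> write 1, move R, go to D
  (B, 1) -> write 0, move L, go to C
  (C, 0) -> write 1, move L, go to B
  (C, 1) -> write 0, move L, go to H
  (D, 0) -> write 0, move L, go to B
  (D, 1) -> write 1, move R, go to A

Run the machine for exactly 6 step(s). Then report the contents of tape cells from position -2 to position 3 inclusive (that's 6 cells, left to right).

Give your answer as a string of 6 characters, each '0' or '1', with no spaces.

Answer: 101100

Derivation:
Step 1: in state A at pos 1, read 0 -> (A,0)->write 0,move R,goto B. Now: state=B, head=2, tape[-3..3]=0100000 (head:      ^)
Step 2: in state B at pos 2, read 0 -> (B,0)->write 1,move R,goto D. Now: state=D, head=3, tape[-3..4]=01000100 (head:       ^)
Step 3: in state D at pos 3, read 0 -> (D,0)->write 0,move L,goto B. Now: state=B, head=2, tape[-3..4]=01000100 (head:      ^)
Step 4: in state B at pos 2, read 1 -> (B,1)->write 0,move L,goto C. Now: state=C, head=1, tape[-3..4]=01000000 (head:     ^)
Step 5: in state C at pos 1, read 0 -> (C,0)->write 1,move L,goto B. Now: state=B, head=0, tape[-3..4]=01001000 (head:    ^)
Step 6: in state B at pos 0, read 0 -> (B,0)->write 1,move R,goto D. Now: state=D, head=1, tape[-3..4]=01011000 (head:     ^)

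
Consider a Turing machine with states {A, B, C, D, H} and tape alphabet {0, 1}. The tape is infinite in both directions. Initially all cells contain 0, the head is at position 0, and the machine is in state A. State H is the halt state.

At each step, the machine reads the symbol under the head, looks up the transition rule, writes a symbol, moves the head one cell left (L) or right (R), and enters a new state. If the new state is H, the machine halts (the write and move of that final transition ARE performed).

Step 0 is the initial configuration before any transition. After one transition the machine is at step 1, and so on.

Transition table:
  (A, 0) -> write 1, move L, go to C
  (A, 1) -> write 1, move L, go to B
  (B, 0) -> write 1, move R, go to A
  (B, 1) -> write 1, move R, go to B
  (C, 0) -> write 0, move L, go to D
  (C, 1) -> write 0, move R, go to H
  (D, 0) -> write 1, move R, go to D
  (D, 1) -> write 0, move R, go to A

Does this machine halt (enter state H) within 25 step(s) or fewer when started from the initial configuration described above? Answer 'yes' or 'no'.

Step 1: in state A at pos 0, read 0 -> (A,0)->write 1,move L,goto C. Now: state=C, head=-1, tape[-2..1]=0010 (head:  ^)
Step 2: in state C at pos -1, read 0 -> (C,0)->write 0,move L,goto D. Now: state=D, head=-2, tape[-3..1]=00010 (head:  ^)
Step 3: in state D at pos -2, read 0 -> (D,0)->write 1,move R,goto D. Now: state=D, head=-1, tape[-3..1]=01010 (head:   ^)
Step 4: in state D at pos -1, read 0 -> (D,0)->write 1,move R,goto D. Now: state=D, head=0, tape[-3..1]=01110 (head:    ^)
Step 5: in state D at pos 0, read 1 -> (D,1)->write 0,move R,goto A. Now: state=A, head=1, tape[-3..2]=011000 (head:     ^)
Step 6: in state A at pos 1, read 0 -> (A,0)->write 1,move L,goto C. Now: state=C, head=0, tape[-3..2]=011010 (head:    ^)
Step 7: in state C at pos 0, read 0 -> (C,0)->write 0,move L,goto D. Now: state=D, head=-1, tape[-3..2]=011010 (head:   ^)
Step 8: in state D at pos -1, read 1 -> (D,1)->write 0,move R,goto A. Now: state=A, head=0, tape[-3..2]=010010 (head:    ^)
Step 9: in state A at pos 0, read 0 -> (A,0)->write 1,move L,goto C. Now: state=C, head=-1, tape[-3..2]=010110 (head:   ^)
Step 10: in state C at pos -1, read 0 -> (C,0)->write 0,move L,goto D. Now: state=D, head=-2, tape[-3..2]=010110 (head:  ^)
Step 11: in state D at pos -2, read 1 -> (D,1)->write 0,move R,goto A. Now: state=A, head=-1, tape[-3..2]=000110 (head:   ^)
Step 12: in state A at pos -1, read 0 -> (A,0)->write 1,move L,goto C. Now: state=C, head=-2, tape[-3..2]=001110 (head:  ^)
Step 13: in state C at pos -2, read 0 -> (C,0)->write 0,move L,goto D. Now: state=D, head=-3, tape[-4..2]=0001110 (head:  ^)
Step 14: in state D at pos -3, read 0 -> (D,0)->write 1,move R,goto D. Now: state=D, head=-2, tape[-4..2]=0101110 (head:   ^)
Step 15: in state D at pos -2, read 0 -> (D,0)->write 1,move R,goto D. Now: state=D, head=-1, tape[-4..2]=0111110 (head:    ^)
Step 16: in state D at pos -1, read 1 -> (D,1)->write 0,move R,goto A. Now: state=A, head=0, tape[-4..2]=0110110 (head:     ^)
Step 17: in state A at pos 0, read 1 -> (A,1)->write 1,move L,goto B. Now: state=B, head=-1, tape[-4..2]=0110110 (head:    ^)
Step 18: in state B at pos -1, read 0 -> (B,0)->write 1,move R,goto A. Now: state=A, head=0, tape[-4..2]=0111110 (head:     ^)
Step 19: in state A at pos 0, read 1 -> (A,1)->write 1,move L,goto B. Now: state=B, head=-1, tape[-4..2]=0111110 (head:    ^)
Step 20: in state B at pos -1, read 1 -> (B,1)->write 1,move R,goto B. Now: state=B, head=0, tape[-4..2]=0111110 (head:     ^)
Step 21: in state B at pos 0, read 1 -> (B,1)->write 1,move R,goto B. Now: state=B, head=1, tape[-4..2]=0111110 (head:      ^)
Step 22: in state B at pos 1, read 1 -> (B,1)->write 1,move R,goto B. Now: state=B, head=2, tape[-4..3]=01111100 (head:       ^)
Step 23: in state B at pos 2, read 0 -> (B,0)->write 1,move R,goto A. Now: state=A, head=3, tape[-4..4]=011111100 (head:        ^)
Step 24: in state A at pos 3, read 0 -> (A,0)->write 1,move L,goto C. Now: state=C, head=2, tape[-4..4]=011111110 (head:       ^)
Step 25: in state C at pos 2, read 1 -> (C,1)->write 0,move R,goto H. Now: state=H, head=3, tape[-4..4]=011111010 (head:        ^)
State H reached at step 25; 25 <= 25 -> yes

Answer: yes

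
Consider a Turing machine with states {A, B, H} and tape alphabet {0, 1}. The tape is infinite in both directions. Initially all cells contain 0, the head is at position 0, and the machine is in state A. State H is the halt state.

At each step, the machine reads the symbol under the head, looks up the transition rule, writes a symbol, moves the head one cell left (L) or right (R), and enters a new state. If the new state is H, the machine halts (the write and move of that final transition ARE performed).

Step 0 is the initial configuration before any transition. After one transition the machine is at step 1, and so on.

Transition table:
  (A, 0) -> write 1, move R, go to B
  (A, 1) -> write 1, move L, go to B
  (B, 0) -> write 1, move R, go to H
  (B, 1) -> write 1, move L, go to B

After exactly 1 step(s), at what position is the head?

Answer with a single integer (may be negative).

Answer: 1

Derivation:
Step 1: in state A at pos 0, read 0 -> (A,0)->write 1,move R,goto B. Now: state=B, head=1, tape[-1..2]=0100 (head:   ^)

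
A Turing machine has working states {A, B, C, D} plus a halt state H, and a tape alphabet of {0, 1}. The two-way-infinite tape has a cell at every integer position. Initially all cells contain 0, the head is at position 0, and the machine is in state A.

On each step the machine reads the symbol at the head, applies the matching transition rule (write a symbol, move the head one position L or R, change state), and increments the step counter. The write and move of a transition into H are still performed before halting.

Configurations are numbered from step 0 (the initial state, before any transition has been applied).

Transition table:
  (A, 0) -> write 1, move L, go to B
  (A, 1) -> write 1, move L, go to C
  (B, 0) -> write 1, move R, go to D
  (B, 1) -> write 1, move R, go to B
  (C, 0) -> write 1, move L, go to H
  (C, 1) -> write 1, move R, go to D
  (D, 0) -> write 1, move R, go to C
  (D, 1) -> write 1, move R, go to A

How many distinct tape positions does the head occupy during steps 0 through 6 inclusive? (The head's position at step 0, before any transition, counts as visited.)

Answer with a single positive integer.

Answer: 4

Derivation:
Step 1: in state A at pos 0, read 0 -> (A,0)->write 1,move L,goto B. Now: state=B, head=-1, tape[-2..1]=0010 (head:  ^)
Step 2: in state B at pos -1, read 0 -> (B,0)->write 1,move R,goto D. Now: state=D, head=0, tape[-2..1]=0110 (head:   ^)
Step 3: in state D at pos 0, read 1 -> (D,1)->write 1,move R,goto A. Now: state=A, head=1, tape[-2..2]=01100 (head:    ^)
Step 4: in state A at pos 1, read 0 -> (A,0)->write 1,move L,goto B. Now: state=B, head=0, tape[-2..2]=01110 (head:   ^)
Step 5: in state B at pos 0, read 1 -> (B,1)->write 1,move R,goto B. Now: state=B, head=1, tape[-2..2]=01110 (head:    ^)
Step 6: in state B at pos 1, read 1 -> (B,1)->write 1,move R,goto B. Now: state=B, head=2, tape[-2..3]=011100 (head:     ^)
Head positions at steps 0..6: starting at 0, distinct positions visited = {-1, 0, 1, 2} -> 4 position(s)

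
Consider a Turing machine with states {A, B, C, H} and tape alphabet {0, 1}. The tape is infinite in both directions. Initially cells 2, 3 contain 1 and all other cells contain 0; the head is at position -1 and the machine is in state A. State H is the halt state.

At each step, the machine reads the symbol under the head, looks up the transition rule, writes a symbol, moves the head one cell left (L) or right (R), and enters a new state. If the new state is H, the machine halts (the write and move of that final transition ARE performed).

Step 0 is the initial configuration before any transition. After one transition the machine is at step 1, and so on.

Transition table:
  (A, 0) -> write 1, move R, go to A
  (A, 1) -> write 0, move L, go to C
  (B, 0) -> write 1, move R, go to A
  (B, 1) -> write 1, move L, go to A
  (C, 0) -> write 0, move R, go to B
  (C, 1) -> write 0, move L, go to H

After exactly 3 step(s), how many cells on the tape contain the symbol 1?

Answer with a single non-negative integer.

Answer: 5

Derivation:
Step 1: in state A at pos -1, read 0 -> (A,0)->write 1,move R,goto A. Now: state=A, head=0, tape[-2..4]=0100110 (head:   ^)
Step 2: in state A at pos 0, read 0 -> (A,0)->write 1,move R,goto A. Now: state=A, head=1, tape[-2..4]=0110110 (head:    ^)
Step 3: in state A at pos 1, read 0 -> (A,0)->write 1,move R,goto A. Now: state=A, head=2, tape[-2..4]=0111110 (head:     ^)
Cells containing 1 after step 3: {-1, 0, 1, 2, 3} -> 5 cell(s)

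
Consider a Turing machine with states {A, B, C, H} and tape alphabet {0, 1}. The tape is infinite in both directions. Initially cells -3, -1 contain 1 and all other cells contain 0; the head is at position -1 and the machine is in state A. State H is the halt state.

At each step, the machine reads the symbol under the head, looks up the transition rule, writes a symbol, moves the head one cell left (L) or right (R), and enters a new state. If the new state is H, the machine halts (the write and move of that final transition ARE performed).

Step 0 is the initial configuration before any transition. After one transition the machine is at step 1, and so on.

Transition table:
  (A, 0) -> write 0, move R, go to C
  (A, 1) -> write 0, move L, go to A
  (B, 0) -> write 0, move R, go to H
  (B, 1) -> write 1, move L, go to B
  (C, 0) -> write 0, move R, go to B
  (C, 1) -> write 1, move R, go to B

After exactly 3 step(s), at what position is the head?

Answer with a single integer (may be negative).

Answer: 0

Derivation:
Step 1: in state A at pos -1, read 1 -> (A,1)->write 0,move L,goto A. Now: state=A, head=-2, tape[-4..0]=01000 (head:   ^)
Step 2: in state A at pos -2, read 0 -> (A,0)->write 0,move R,goto C. Now: state=C, head=-1, tape[-4..0]=01000 (head:    ^)
Step 3: in state C at pos -1, read 0 -> (C,0)->write 0,move R,goto B. Now: state=B, head=0, tape[-4..1]=010000 (head:     ^)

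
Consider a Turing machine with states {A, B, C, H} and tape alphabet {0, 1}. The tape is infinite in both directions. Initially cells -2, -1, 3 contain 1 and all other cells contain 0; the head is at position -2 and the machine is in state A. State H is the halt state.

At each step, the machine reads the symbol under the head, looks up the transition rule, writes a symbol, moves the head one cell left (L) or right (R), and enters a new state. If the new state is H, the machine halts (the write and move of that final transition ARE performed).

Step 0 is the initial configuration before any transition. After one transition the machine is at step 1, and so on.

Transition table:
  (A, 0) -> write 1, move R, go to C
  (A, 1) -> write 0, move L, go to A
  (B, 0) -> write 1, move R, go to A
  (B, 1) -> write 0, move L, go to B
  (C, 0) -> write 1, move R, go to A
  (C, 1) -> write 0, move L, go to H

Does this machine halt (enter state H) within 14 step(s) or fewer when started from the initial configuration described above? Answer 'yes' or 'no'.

Answer: yes

Derivation:
Step 1: in state A at pos -2, read 1 -> (A,1)->write 0,move L,goto A. Now: state=A, head=-3, tape[-4..4]=000100010 (head:  ^)
Step 2: in state A at pos -3, read 0 -> (A,0)->write 1,move R,goto C. Now: state=C, head=-2, tape[-4..4]=010100010 (head:   ^)
Step 3: in state C at pos -2, read 0 -> (C,0)->write 1,move R,goto A. Now: state=A, head=-1, tape[-4..4]=011100010 (head:    ^)
Step 4: in state A at pos -1, read 1 -> (A,1)->write 0,move L,goto A. Now: state=A, head=-2, tape[-4..4]=011000010 (head:   ^)
Step 5: in state A at pos -2, read 1 -> (A,1)->write 0,move L,goto A. Now: state=A, head=-3, tape[-4..4]=010000010 (head:  ^)
Step 6: in state A at pos -3, read 1 -> (A,1)->write 0,move L,goto A. Now: state=A, head=-4, tape[-5..4]=0000000010 (head:  ^)
Step 7: in state A at pos -4, read 0 -> (A,0)->write 1,move R,goto C. Now: state=C, head=-3, tape[-5..4]=0100000010 (head:   ^)
Step 8: in state C at pos -3, read 0 -> (C,0)->write 1,move R,goto A. Now: state=A, head=-2, tape[-5..4]=0110000010 (head:    ^)
Step 9: in state A at pos -2, read 0 -> (A,0)->write 1,move R,goto C. Now: state=C, head=-1, tape[-5..4]=0111000010 (head:     ^)
Step 10: in state C at pos -1, read 0 -> (C,0)->write 1,move R,goto A. Now: state=A, head=0, tape[-5..4]=0111100010 (head:      ^)
Step 11: in state A at pos 0, read 0 -> (A,0)->write 1,move R,goto C. Now: state=C, head=1, tape[-5..4]=0111110010 (head:       ^)
Step 12: in state C at pos 1, read 0 -> (C,0)->write 1,move R,goto A. Now: state=A, head=2, tape[-5..4]=0111111010 (head:        ^)
Step 13: in state A at pos 2, read 0 -> (A,0)->write 1,move R,goto C. Now: state=C, head=3, tape[-5..4]=0111111110 (head:         ^)
Step 14: in state C at pos 3, read 1 -> (C,1)->write 0,move L,goto H. Now: state=H, head=2, tape[-5..4]=0111111100 (head:        ^)
State H reached at step 14; 14 <= 14 -> yes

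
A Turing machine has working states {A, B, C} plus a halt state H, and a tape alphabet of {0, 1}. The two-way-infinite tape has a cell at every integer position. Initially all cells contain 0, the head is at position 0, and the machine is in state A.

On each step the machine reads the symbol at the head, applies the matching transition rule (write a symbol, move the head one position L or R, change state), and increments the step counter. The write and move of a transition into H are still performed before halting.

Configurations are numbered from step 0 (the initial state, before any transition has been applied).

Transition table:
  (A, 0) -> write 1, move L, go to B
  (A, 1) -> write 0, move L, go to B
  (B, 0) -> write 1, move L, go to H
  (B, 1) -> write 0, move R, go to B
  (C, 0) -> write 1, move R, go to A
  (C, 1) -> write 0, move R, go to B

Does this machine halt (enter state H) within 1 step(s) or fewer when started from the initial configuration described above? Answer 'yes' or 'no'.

Step 1: in state A at pos 0, read 0 -> (A,0)->write 1,move L,goto B. Now: state=B, head=-1, tape[-2..1]=0010 (head:  ^)
After 1 step(s): state = B (not H) -> not halted within 1 -> no

Answer: no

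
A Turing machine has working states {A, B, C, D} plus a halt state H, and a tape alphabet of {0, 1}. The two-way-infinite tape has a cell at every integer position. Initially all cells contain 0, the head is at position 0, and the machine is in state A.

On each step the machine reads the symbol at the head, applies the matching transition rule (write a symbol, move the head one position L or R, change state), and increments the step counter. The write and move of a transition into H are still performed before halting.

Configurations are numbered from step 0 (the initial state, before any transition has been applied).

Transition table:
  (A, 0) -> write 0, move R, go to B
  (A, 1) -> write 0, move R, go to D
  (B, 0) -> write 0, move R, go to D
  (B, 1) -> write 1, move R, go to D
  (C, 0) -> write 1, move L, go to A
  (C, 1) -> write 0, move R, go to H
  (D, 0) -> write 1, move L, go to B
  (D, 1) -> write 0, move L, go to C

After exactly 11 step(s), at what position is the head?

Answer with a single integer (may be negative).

Step 1: in state A at pos 0, read 0 -> (A,0)->write 0,move R,goto B. Now: state=B, head=1, tape[-1..2]=0000 (head:   ^)
Step 2: in state B at pos 1, read 0 -> (B,0)->write 0,move R,goto D. Now: state=D, head=2, tape[-1..3]=00000 (head:    ^)
Step 3: in state D at pos 2, read 0 -> (D,0)->write 1,move L,goto B. Now: state=B, head=1, tape[-1..3]=00010 (head:   ^)
Step 4: in state B at pos 1, read 0 -> (B,0)->write 0,move R,goto D. Now: state=D, head=2, tape[-1..3]=00010 (head:    ^)
Step 5: in state D at pos 2, read 1 -> (D,1)->write 0,move L,goto C. Now: state=C, head=1, tape[-1..3]=00000 (head:   ^)
Step 6: in state C at pos 1, read 0 -> (C,0)->write 1,move L,goto A. Now: state=A, head=0, tape[-1..3]=00100 (head:  ^)
Step 7: in state A at pos 0, read 0 -> (A,0)->write 0,move R,goto B. Now: state=B, head=1, tape[-1..3]=00100 (head:   ^)
Step 8: in state B at pos 1, read 1 -> (B,1)->write 1,move R,goto D. Now: state=D, head=2, tape[-1..3]=00100 (head:    ^)
Step 9: in state D at pos 2, read 0 -> (D,0)->write 1,move L,goto B. Now: state=B, head=1, tape[-1..3]=00110 (head:   ^)
Step 10: in state B at pos 1, read 1 -> (B,1)->write 1,move R,goto D. Now: state=D, head=2, tape[-1..3]=00110 (head:    ^)
Step 11: in state D at pos 2, read 1 -> (D,1)->write 0,move L,goto C. Now: state=C, head=1, tape[-1..3]=00100 (head:   ^)

Answer: 1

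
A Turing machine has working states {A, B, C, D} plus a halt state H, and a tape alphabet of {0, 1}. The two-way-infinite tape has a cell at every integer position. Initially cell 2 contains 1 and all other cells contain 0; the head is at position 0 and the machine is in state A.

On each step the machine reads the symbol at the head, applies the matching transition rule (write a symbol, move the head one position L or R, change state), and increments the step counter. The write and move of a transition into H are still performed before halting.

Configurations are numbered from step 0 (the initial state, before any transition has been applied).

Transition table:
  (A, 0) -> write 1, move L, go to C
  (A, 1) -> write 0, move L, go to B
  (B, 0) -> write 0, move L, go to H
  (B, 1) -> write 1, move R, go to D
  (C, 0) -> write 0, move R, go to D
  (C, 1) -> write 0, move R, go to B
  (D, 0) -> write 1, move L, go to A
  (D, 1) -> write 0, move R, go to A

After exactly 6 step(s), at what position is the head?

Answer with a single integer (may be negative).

Step 1: in state A at pos 0, read 0 -> (A,0)->write 1,move L,goto C. Now: state=C, head=-1, tape[-2..3]=001010 (head:  ^)
Step 2: in state C at pos -1, read 0 -> (C,0)->write 0,move R,goto D. Now: state=D, head=0, tape[-2..3]=001010 (head:   ^)
Step 3: in state D at pos 0, read 1 -> (D,1)->write 0,move R,goto A. Now: state=A, head=1, tape[-2..3]=000010 (head:    ^)
Step 4: in state A at pos 1, read 0 -> (A,0)->write 1,move L,goto C. Now: state=C, head=0, tape[-2..3]=000110 (head:   ^)
Step 5: in state C at pos 0, read 0 -> (C,0)->write 0,move R,goto D. Now: state=D, head=1, tape[-2..3]=000110 (head:    ^)
Step 6: in state D at pos 1, read 1 -> (D,1)->write 0,move R,goto A. Now: state=A, head=2, tape[-2..3]=000010 (head:     ^)

Answer: 2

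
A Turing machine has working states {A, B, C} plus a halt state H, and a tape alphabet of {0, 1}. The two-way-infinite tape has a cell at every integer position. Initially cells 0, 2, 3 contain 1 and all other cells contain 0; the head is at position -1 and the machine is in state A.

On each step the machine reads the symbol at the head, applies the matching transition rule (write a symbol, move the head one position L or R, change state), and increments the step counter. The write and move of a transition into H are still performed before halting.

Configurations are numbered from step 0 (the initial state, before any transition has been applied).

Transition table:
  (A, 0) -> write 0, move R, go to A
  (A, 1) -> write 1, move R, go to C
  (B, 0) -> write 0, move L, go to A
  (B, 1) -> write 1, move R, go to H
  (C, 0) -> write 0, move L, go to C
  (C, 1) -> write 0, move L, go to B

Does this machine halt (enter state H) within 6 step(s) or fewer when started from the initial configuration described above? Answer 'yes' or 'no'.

Answer: no

Derivation:
Step 1: in state A at pos -1, read 0 -> (A,0)->write 0,move R,goto A. Now: state=A, head=0, tape[-2..4]=0010110 (head:   ^)
Step 2: in state A at pos 0, read 1 -> (A,1)->write 1,move R,goto C. Now: state=C, head=1, tape[-2..4]=0010110 (head:    ^)
Step 3: in state C at pos 1, read 0 -> (C,0)->write 0,move L,goto C. Now: state=C, head=0, tape[-2..4]=0010110 (head:   ^)
Step 4: in state C at pos 0, read 1 -> (C,1)->write 0,move L,goto B. Now: state=B, head=-1, tape[-2..4]=0000110 (head:  ^)
Step 5: in state B at pos -1, read 0 -> (B,0)->write 0,move L,goto A. Now: state=A, head=-2, tape[-3..4]=00000110 (head:  ^)
Step 6: in state A at pos -2, read 0 -> (A,0)->write 0,move R,goto A. Now: state=A, head=-1, tape[-3..4]=00000110 (head:   ^)
After 6 step(s): state = A (not H) -> not halted within 6 -> no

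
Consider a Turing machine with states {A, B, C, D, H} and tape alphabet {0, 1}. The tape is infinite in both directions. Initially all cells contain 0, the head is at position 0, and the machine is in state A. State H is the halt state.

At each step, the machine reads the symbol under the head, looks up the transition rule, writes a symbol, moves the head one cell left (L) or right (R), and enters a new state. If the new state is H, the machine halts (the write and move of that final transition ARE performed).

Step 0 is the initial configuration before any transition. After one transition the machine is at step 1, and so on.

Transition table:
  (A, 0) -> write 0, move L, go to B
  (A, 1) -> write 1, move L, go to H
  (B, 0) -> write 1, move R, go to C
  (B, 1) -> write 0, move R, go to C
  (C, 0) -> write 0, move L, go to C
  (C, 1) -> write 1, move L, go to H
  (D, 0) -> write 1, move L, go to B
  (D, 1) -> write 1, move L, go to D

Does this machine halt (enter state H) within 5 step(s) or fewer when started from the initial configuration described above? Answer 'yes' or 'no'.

Step 1: in state A at pos 0, read 0 -> (A,0)->write 0,move L,goto B. Now: state=B, head=-1, tape[-2..1]=0000 (head:  ^)
Step 2: in state B at pos -1, read 0 -> (B,0)->write 1,move R,goto C. Now: state=C, head=0, tape[-2..1]=0100 (head:   ^)
Step 3: in state C at pos 0, read 0 -> (C,0)->write 0,move L,goto C. Now: state=C, head=-1, tape[-2..1]=0100 (head:  ^)
Step 4: in state C at pos -1, read 1 -> (C,1)->write 1,move L,goto H. Now: state=H, head=-2, tape[-3..1]=00100 (head:  ^)
State H reached at step 4; 4 <= 5 -> yes

Answer: yes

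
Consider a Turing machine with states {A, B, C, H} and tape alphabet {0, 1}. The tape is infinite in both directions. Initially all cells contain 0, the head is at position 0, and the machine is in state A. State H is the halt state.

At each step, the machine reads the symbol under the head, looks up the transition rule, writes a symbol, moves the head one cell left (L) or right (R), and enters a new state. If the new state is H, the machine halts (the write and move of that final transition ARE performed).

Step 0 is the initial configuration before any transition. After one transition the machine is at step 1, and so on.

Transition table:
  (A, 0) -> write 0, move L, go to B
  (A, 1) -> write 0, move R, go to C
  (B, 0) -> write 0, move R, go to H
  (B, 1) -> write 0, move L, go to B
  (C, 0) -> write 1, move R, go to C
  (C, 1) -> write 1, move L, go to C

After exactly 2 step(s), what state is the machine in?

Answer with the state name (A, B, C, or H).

Step 1: in state A at pos 0, read 0 -> (A,0)->write 0,move L,goto B. Now: state=B, head=-1, tape[-2..1]=0000 (head:  ^)
Step 2: in state B at pos -1, read 0 -> (B,0)->write 0,move R,goto H. Now: state=H, head=0, tape[-2..1]=0000 (head:   ^)

Answer: H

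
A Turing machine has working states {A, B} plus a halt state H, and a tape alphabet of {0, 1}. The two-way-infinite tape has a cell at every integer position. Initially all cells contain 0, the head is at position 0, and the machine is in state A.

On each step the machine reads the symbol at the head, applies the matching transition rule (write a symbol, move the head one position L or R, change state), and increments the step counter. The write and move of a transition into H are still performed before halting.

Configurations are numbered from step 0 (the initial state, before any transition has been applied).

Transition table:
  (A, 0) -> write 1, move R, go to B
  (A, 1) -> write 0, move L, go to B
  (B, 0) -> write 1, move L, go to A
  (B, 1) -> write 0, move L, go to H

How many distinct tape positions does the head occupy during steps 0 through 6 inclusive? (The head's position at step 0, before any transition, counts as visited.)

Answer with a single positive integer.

Answer: 4

Derivation:
Step 1: in state A at pos 0, read 0 -> (A,0)->write 1,move R,goto B. Now: state=B, head=1, tape[-1..2]=0100 (head:   ^)
Step 2: in state B at pos 1, read 0 -> (B,0)->write 1,move L,goto A. Now: state=A, head=0, tape[-1..2]=0110 (head:  ^)
Step 3: in state A at pos 0, read 1 -> (A,1)->write 0,move L,goto B. Now: state=B, head=-1, tape[-2..2]=00010 (head:  ^)
Step 4: in state B at pos -1, read 0 -> (B,0)->write 1,move L,goto A. Now: state=A, head=-2, tape[-3..2]=001010 (head:  ^)
Step 5: in state A at pos -2, read 0 -> (A,0)->write 1,move R,goto B. Now: state=B, head=-1, tape[-3..2]=011010 (head:   ^)
Step 6: in state B at pos -1, read 1 -> (B,1)->write 0,move L,goto H. Now: state=H, head=-2, tape[-3..2]=010010 (head:  ^)
Head positions at steps 0..6: starting at 0, distinct positions visited = {-2, -1, 0, 1} -> 4 position(s)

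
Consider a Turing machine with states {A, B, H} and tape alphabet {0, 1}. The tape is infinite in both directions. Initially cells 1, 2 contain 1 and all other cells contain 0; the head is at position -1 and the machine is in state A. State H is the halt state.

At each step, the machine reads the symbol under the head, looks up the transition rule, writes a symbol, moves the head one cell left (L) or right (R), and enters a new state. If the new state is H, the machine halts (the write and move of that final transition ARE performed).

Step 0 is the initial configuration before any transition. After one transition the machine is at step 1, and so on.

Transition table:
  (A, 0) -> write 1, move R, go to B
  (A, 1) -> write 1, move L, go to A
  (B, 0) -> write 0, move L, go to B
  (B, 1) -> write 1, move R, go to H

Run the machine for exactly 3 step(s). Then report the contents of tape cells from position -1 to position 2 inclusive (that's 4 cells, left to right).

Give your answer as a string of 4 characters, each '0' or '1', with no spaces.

Step 1: in state A at pos -1, read 0 -> (A,0)->write 1,move R,goto B. Now: state=B, head=0, tape[-2..3]=010110 (head:   ^)
Step 2: in state B at pos 0, read 0 -> (B,0)->write 0,move L,goto B. Now: state=B, head=-1, tape[-2..3]=010110 (head:  ^)
Step 3: in state B at pos -1, read 1 -> (B,1)->write 1,move R,goto H. Now: state=H, head=0, tape[-2..3]=010110 (head:   ^)

Answer: 1011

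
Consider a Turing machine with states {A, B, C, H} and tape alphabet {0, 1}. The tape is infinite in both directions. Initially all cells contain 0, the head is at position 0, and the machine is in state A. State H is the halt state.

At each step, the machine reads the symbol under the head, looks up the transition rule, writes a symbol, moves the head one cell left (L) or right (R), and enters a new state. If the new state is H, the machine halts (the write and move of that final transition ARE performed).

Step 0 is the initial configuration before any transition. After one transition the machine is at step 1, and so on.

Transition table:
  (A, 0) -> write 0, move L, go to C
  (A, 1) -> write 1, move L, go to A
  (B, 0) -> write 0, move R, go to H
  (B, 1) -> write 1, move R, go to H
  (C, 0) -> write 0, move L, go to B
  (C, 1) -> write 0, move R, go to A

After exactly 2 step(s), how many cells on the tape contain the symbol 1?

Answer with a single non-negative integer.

Step 1: in state A at pos 0, read 0 -> (A,0)->write 0,move L,goto C. Now: state=C, head=-1, tape[-2..1]=0000 (head:  ^)
Step 2: in state C at pos -1, read 0 -> (C,0)->write 0,move L,goto B. Now: state=B, head=-2, tape[-3..1]=00000 (head:  ^)
No cell contains 1 after step 2 -> 0 cell(s)

Answer: 0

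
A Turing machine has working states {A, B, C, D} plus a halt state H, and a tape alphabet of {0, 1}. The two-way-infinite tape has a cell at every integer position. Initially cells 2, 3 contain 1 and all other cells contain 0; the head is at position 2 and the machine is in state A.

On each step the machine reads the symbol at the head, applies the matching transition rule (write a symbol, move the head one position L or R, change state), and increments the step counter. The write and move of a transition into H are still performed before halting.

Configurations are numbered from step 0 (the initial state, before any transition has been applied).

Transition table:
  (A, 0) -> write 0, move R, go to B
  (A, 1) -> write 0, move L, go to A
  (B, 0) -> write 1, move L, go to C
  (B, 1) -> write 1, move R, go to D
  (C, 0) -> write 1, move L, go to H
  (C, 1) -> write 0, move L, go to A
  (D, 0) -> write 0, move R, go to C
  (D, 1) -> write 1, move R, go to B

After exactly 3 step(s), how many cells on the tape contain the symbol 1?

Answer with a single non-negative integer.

Step 1: in state A at pos 2, read 1 -> (A,1)->write 0,move L,goto A. Now: state=A, head=1, tape[0..4]=00010 (head:  ^)
Step 2: in state A at pos 1, read 0 -> (A,0)->write 0,move R,goto B. Now: state=B, head=2, tape[0..4]=00010 (head:   ^)
Step 3: in state B at pos 2, read 0 -> (B,0)->write 1,move L,goto C. Now: state=C, head=1, tape[0..4]=00110 (head:  ^)
Cells containing 1 after step 3: {2, 3} -> 2 cell(s)

Answer: 2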